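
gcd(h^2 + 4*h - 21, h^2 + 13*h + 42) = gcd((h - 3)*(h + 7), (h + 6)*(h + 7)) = h + 7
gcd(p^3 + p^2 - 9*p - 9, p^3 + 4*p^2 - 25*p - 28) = p + 1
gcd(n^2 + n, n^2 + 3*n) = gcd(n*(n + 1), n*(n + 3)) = n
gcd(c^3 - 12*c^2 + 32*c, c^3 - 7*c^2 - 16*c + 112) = c - 4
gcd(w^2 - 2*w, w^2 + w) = w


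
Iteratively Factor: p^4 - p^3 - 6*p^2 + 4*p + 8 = (p + 2)*(p^3 - 3*p^2 + 4) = (p - 2)*(p + 2)*(p^2 - p - 2) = (p - 2)^2*(p + 2)*(p + 1)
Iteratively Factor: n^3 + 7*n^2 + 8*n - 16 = (n + 4)*(n^2 + 3*n - 4) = (n - 1)*(n + 4)*(n + 4)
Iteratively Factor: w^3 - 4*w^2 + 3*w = (w - 3)*(w^2 - w) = w*(w - 3)*(w - 1)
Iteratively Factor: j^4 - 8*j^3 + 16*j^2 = (j)*(j^3 - 8*j^2 + 16*j) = j*(j - 4)*(j^2 - 4*j) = j*(j - 4)^2*(j)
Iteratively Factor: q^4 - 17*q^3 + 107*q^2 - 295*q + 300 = (q - 3)*(q^3 - 14*q^2 + 65*q - 100) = (q - 5)*(q - 3)*(q^2 - 9*q + 20) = (q - 5)*(q - 4)*(q - 3)*(q - 5)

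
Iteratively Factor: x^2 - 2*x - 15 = (x + 3)*(x - 5)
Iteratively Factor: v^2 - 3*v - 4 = (v + 1)*(v - 4)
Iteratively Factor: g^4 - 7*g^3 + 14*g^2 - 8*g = (g - 1)*(g^3 - 6*g^2 + 8*g) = (g - 2)*(g - 1)*(g^2 - 4*g) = g*(g - 2)*(g - 1)*(g - 4)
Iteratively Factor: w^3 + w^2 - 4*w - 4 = (w + 2)*(w^2 - w - 2) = (w + 1)*(w + 2)*(w - 2)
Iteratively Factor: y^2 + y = (y + 1)*(y)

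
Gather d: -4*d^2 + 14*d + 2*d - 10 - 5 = -4*d^2 + 16*d - 15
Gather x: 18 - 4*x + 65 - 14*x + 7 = 90 - 18*x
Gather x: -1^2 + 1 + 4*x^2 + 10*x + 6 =4*x^2 + 10*x + 6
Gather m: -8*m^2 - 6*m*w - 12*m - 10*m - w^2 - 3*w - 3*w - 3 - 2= -8*m^2 + m*(-6*w - 22) - w^2 - 6*w - 5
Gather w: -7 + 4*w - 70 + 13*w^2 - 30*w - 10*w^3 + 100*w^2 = -10*w^3 + 113*w^2 - 26*w - 77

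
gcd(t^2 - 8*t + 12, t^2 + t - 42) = t - 6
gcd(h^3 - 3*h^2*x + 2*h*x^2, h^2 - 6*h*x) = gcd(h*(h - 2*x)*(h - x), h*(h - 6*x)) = h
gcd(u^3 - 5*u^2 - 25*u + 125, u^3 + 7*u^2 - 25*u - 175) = u^2 - 25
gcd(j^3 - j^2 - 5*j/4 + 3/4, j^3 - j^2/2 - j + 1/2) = j^2 + j/2 - 1/2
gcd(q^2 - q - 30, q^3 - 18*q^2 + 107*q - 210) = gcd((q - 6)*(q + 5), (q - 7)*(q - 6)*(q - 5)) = q - 6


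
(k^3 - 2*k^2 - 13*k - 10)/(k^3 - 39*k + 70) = (k^2 + 3*k + 2)/(k^2 + 5*k - 14)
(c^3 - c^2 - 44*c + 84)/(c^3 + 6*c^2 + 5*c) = (c^3 - c^2 - 44*c + 84)/(c*(c^2 + 6*c + 5))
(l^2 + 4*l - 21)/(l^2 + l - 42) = (l - 3)/(l - 6)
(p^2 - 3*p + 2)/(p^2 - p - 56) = (-p^2 + 3*p - 2)/(-p^2 + p + 56)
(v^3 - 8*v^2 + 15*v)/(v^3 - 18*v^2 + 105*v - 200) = v*(v - 3)/(v^2 - 13*v + 40)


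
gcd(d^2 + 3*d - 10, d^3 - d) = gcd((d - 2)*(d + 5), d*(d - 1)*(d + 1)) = 1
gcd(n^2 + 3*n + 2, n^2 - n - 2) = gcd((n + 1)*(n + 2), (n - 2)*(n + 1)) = n + 1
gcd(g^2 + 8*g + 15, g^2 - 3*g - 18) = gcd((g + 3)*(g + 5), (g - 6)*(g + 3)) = g + 3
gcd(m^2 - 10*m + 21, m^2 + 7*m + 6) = 1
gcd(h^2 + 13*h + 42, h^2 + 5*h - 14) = h + 7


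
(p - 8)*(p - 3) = p^2 - 11*p + 24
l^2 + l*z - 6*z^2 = (l - 2*z)*(l + 3*z)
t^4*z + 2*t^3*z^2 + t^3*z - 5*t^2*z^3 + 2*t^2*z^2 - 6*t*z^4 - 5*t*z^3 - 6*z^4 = (t - 2*z)*(t + z)*(t + 3*z)*(t*z + z)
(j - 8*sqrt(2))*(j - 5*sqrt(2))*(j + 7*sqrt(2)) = j^3 - 6*sqrt(2)*j^2 - 102*j + 560*sqrt(2)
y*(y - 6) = y^2 - 6*y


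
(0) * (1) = 0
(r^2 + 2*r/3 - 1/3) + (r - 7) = r^2 + 5*r/3 - 22/3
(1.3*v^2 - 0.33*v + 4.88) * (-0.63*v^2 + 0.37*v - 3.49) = -0.819*v^4 + 0.6889*v^3 - 7.7335*v^2 + 2.9573*v - 17.0312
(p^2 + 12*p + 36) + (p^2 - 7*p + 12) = 2*p^2 + 5*p + 48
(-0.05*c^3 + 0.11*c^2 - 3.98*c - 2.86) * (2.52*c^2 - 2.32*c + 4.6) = -0.126*c^5 + 0.3932*c^4 - 10.5148*c^3 + 2.5324*c^2 - 11.6728*c - 13.156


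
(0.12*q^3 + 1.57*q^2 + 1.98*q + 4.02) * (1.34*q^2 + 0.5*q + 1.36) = 0.1608*q^5 + 2.1638*q^4 + 3.6014*q^3 + 8.512*q^2 + 4.7028*q + 5.4672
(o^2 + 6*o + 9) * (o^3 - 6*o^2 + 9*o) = o^5 - 18*o^3 + 81*o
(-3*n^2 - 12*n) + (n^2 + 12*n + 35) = 35 - 2*n^2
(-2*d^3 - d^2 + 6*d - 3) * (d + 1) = -2*d^4 - 3*d^3 + 5*d^2 + 3*d - 3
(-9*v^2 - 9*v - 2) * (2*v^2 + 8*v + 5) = -18*v^4 - 90*v^3 - 121*v^2 - 61*v - 10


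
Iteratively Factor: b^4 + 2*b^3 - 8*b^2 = (b + 4)*(b^3 - 2*b^2) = (b - 2)*(b + 4)*(b^2) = b*(b - 2)*(b + 4)*(b)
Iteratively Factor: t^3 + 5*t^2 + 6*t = (t + 2)*(t^2 + 3*t) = t*(t + 2)*(t + 3)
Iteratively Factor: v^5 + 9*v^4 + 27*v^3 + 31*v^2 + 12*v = (v + 3)*(v^4 + 6*v^3 + 9*v^2 + 4*v) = (v + 1)*(v + 3)*(v^3 + 5*v^2 + 4*v) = v*(v + 1)*(v + 3)*(v^2 + 5*v + 4) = v*(v + 1)*(v + 3)*(v + 4)*(v + 1)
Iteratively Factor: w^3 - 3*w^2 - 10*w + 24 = (w - 4)*(w^2 + w - 6) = (w - 4)*(w - 2)*(w + 3)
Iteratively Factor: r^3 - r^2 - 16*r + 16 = (r - 1)*(r^2 - 16) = (r - 1)*(r + 4)*(r - 4)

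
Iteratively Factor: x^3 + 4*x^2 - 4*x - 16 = (x - 2)*(x^2 + 6*x + 8) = (x - 2)*(x + 4)*(x + 2)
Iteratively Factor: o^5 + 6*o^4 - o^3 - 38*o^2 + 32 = (o + 1)*(o^4 + 5*o^3 - 6*o^2 - 32*o + 32) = (o - 2)*(o + 1)*(o^3 + 7*o^2 + 8*o - 16) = (o - 2)*(o + 1)*(o + 4)*(o^2 + 3*o - 4) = (o - 2)*(o + 1)*(o + 4)^2*(o - 1)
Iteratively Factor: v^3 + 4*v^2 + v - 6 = (v + 3)*(v^2 + v - 2) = (v - 1)*(v + 3)*(v + 2)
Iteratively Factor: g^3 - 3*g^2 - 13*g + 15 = (g + 3)*(g^2 - 6*g + 5) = (g - 5)*(g + 3)*(g - 1)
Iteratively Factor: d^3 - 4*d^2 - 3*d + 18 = (d - 3)*(d^2 - d - 6) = (d - 3)*(d + 2)*(d - 3)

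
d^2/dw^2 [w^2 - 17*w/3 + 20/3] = 2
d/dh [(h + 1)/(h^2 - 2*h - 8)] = (h^2 - 2*h - 2*(h - 1)*(h + 1) - 8)/(-h^2 + 2*h + 8)^2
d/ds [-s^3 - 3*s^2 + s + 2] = -3*s^2 - 6*s + 1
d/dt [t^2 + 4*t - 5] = 2*t + 4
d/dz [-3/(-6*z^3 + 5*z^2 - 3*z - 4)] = 3*(-18*z^2 + 10*z - 3)/(6*z^3 - 5*z^2 + 3*z + 4)^2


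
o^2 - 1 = (o - 1)*(o + 1)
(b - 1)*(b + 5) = b^2 + 4*b - 5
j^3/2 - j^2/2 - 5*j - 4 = (j/2 + 1/2)*(j - 4)*(j + 2)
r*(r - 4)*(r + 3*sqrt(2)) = r^3 - 4*r^2 + 3*sqrt(2)*r^2 - 12*sqrt(2)*r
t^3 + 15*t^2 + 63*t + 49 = (t + 1)*(t + 7)^2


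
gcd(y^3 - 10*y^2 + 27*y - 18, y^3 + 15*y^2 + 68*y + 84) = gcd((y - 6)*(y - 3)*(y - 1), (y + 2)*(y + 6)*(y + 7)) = 1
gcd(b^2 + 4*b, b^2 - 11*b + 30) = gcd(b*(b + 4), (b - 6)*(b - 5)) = 1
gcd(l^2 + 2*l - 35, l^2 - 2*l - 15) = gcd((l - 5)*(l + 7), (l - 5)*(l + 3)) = l - 5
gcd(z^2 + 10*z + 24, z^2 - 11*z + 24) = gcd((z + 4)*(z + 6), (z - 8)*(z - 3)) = 1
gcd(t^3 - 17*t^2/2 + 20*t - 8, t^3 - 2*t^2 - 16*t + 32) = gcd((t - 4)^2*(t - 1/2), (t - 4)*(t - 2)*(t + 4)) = t - 4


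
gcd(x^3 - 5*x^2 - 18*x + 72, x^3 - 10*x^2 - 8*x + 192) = x^2 - 2*x - 24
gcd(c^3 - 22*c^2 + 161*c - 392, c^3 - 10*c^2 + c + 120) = c - 8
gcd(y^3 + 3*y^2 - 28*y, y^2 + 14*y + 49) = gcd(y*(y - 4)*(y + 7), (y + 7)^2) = y + 7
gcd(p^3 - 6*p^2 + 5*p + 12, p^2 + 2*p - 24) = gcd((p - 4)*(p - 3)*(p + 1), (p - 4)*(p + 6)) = p - 4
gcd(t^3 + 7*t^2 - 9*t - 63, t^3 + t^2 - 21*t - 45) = t + 3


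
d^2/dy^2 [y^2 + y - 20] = 2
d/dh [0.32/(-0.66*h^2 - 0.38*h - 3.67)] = (0.4224*h + 0.1216)/(0.66*h^2 + 0.38*h + 3.67)^2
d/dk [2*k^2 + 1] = 4*k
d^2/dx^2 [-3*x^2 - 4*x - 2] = -6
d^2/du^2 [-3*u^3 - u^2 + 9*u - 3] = -18*u - 2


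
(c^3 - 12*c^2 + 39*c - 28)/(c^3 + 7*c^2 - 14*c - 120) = (c^2 - 8*c + 7)/(c^2 + 11*c + 30)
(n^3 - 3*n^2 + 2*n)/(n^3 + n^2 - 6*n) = (n - 1)/(n + 3)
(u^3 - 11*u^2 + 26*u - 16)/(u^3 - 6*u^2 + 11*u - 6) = (u - 8)/(u - 3)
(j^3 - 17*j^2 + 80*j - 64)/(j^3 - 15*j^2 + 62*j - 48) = (j - 8)/(j - 6)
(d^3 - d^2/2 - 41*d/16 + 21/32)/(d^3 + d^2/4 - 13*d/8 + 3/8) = (d - 7/4)/(d - 1)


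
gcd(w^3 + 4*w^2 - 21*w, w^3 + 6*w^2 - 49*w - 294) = w + 7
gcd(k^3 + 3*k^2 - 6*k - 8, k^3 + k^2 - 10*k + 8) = k^2 + 2*k - 8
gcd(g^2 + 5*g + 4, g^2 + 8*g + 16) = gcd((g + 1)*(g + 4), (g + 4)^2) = g + 4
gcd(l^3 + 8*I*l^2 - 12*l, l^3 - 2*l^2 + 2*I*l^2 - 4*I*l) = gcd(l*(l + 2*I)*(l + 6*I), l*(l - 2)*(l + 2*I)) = l^2 + 2*I*l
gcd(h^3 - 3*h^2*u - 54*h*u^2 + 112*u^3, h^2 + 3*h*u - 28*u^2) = h + 7*u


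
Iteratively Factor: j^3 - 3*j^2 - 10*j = (j)*(j^2 - 3*j - 10) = j*(j - 5)*(j + 2)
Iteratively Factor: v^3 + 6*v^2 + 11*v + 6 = (v + 1)*(v^2 + 5*v + 6) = (v + 1)*(v + 3)*(v + 2)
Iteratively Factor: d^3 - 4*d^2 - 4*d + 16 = (d + 2)*(d^2 - 6*d + 8) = (d - 2)*(d + 2)*(d - 4)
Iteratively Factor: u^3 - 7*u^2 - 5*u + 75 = (u + 3)*(u^2 - 10*u + 25) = (u - 5)*(u + 3)*(u - 5)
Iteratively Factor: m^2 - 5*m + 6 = (m - 2)*(m - 3)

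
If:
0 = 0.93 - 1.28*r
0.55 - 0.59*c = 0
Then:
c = 0.93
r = 0.73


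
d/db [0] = 0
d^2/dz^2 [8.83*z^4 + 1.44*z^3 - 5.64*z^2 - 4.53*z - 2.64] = 105.96*z^2 + 8.64*z - 11.28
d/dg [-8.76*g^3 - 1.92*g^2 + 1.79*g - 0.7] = -26.28*g^2 - 3.84*g + 1.79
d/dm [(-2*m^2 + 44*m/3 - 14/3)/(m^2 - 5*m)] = 14*(-m^2 + 2*m - 5)/(3*m^2*(m^2 - 10*m + 25))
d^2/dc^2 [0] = 0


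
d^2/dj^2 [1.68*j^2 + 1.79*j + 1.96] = 3.36000000000000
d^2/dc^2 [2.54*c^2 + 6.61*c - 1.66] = 5.08000000000000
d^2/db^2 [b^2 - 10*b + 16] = 2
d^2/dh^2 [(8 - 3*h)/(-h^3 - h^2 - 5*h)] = 2*(9*h^5 - 39*h^4 - 76*h^3 - 144*h^2 - 120*h - 200)/(h^3*(h^6 + 3*h^5 + 18*h^4 + 31*h^3 + 90*h^2 + 75*h + 125))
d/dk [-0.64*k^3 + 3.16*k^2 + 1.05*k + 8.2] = -1.92*k^2 + 6.32*k + 1.05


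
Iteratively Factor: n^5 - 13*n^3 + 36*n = (n)*(n^4 - 13*n^2 + 36) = n*(n - 3)*(n^3 + 3*n^2 - 4*n - 12) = n*(n - 3)*(n + 3)*(n^2 - 4) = n*(n - 3)*(n - 2)*(n + 3)*(n + 2)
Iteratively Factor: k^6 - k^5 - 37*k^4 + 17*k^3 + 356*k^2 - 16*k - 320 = (k - 1)*(k^5 - 37*k^3 - 20*k^2 + 336*k + 320) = (k - 1)*(k + 4)*(k^4 - 4*k^3 - 21*k^2 + 64*k + 80) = (k - 5)*(k - 1)*(k + 4)*(k^3 + k^2 - 16*k - 16) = (k - 5)*(k - 4)*(k - 1)*(k + 4)*(k^2 + 5*k + 4) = (k - 5)*(k - 4)*(k - 1)*(k + 4)^2*(k + 1)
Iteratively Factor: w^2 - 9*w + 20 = (w - 5)*(w - 4)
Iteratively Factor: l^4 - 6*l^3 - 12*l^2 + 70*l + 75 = (l - 5)*(l^3 - l^2 - 17*l - 15) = (l - 5)*(l + 1)*(l^2 - 2*l - 15) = (l - 5)^2*(l + 1)*(l + 3)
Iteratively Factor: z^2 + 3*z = (z)*(z + 3)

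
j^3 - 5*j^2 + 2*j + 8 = (j - 4)*(j - 2)*(j + 1)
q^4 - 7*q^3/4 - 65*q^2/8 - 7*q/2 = q*(q - 4)*(q + 1/2)*(q + 7/4)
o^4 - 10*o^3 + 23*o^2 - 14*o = o*(o - 7)*(o - 2)*(o - 1)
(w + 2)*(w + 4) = w^2 + 6*w + 8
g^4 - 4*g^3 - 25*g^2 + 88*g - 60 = (g - 6)*(g - 2)*(g - 1)*(g + 5)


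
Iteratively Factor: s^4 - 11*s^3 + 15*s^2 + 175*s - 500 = (s - 5)*(s^3 - 6*s^2 - 15*s + 100) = (s - 5)^2*(s^2 - s - 20) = (s - 5)^2*(s + 4)*(s - 5)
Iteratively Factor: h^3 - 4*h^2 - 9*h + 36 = (h - 4)*(h^2 - 9) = (h - 4)*(h - 3)*(h + 3)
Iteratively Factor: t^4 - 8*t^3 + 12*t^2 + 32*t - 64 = (t + 2)*(t^3 - 10*t^2 + 32*t - 32) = (t - 4)*(t + 2)*(t^2 - 6*t + 8) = (t - 4)^2*(t + 2)*(t - 2)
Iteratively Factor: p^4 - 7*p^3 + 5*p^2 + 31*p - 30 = (p - 5)*(p^3 - 2*p^2 - 5*p + 6) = (p - 5)*(p + 2)*(p^2 - 4*p + 3) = (p - 5)*(p - 3)*(p + 2)*(p - 1)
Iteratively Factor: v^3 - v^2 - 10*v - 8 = (v - 4)*(v^2 + 3*v + 2) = (v - 4)*(v + 2)*(v + 1)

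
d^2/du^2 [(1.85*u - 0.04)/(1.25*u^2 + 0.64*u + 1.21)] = ((1.85*u - 0.04)*(2.5*u + 0.64)*(5.0*u + 1.28) - (13.875*u + 2.268)*(1.25*u^2 + 0.64*u + 1.21))/(1.25*u^2 + 0.64*u + 1.21)^3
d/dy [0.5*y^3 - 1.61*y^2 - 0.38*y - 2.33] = 1.5*y^2 - 3.22*y - 0.38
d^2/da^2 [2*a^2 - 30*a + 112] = 4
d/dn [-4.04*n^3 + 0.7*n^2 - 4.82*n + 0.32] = -12.12*n^2 + 1.4*n - 4.82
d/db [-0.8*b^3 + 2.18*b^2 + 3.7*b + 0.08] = -2.4*b^2 + 4.36*b + 3.7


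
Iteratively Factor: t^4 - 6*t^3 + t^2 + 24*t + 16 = (t + 1)*(t^3 - 7*t^2 + 8*t + 16) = (t - 4)*(t + 1)*(t^2 - 3*t - 4) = (t - 4)^2*(t + 1)*(t + 1)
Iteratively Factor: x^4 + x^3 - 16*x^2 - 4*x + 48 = (x + 4)*(x^3 - 3*x^2 - 4*x + 12) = (x - 3)*(x + 4)*(x^2 - 4) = (x - 3)*(x + 2)*(x + 4)*(x - 2)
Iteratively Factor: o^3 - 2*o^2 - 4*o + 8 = (o - 2)*(o^2 - 4) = (o - 2)*(o + 2)*(o - 2)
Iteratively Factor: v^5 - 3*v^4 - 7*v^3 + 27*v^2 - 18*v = (v - 3)*(v^4 - 7*v^2 + 6*v) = (v - 3)*(v + 3)*(v^3 - 3*v^2 + 2*v) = v*(v - 3)*(v + 3)*(v^2 - 3*v + 2) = v*(v - 3)*(v - 1)*(v + 3)*(v - 2)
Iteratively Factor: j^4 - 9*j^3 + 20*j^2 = (j - 5)*(j^3 - 4*j^2) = (j - 5)*(j - 4)*(j^2) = j*(j - 5)*(j - 4)*(j)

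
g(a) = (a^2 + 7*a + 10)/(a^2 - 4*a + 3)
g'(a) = (4 - 2*a)*(a^2 + 7*a + 10)/(a^2 - 4*a + 3)^2 + (2*a + 7)/(a^2 - 4*a + 3) = (-11*a^2 - 14*a + 61)/(a^4 - 8*a^3 + 22*a^2 - 24*a + 9)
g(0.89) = 73.34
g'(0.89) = 739.31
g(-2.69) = -0.08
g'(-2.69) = 0.04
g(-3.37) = -0.08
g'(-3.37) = -0.02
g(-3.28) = -0.08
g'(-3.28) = -0.02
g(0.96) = 216.20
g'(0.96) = 5620.19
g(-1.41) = 0.20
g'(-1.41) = 0.52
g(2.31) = -34.86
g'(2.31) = -36.76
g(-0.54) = 1.19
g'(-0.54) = 2.20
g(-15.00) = 0.45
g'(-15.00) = -0.03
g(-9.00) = 0.23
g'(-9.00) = -0.05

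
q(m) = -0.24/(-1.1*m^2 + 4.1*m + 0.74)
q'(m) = -0.24*(2.2*m - 4.1)/(-1.1*m^2 + 4.1*m + 0.74)^2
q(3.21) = -0.09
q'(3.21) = -0.11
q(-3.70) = 0.01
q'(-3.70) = 0.00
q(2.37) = -0.06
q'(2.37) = -0.01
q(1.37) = -0.06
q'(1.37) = 0.01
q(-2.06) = 0.02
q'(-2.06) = 0.01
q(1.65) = -0.05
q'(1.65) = 0.01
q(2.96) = -0.07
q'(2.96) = -0.06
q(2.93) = -0.07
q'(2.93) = -0.05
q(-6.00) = 0.00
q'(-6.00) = 0.00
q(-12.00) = 0.00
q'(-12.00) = 0.00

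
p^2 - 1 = (p - 1)*(p + 1)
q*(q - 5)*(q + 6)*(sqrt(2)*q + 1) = sqrt(2)*q^4 + q^3 + sqrt(2)*q^3 - 30*sqrt(2)*q^2 + q^2 - 30*q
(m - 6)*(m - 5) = m^2 - 11*m + 30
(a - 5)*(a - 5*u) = a^2 - 5*a*u - 5*a + 25*u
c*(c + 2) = c^2 + 2*c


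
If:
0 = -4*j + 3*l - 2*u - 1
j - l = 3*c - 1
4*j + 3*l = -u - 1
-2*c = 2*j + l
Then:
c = 1/4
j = -1/4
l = 0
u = 0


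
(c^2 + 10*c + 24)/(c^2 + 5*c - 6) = (c + 4)/(c - 1)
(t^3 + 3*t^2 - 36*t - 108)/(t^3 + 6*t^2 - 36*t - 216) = (t + 3)/(t + 6)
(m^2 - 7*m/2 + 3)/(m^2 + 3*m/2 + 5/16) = 8*(2*m^2 - 7*m + 6)/(16*m^2 + 24*m + 5)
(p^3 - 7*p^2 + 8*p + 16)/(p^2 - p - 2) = (p^2 - 8*p + 16)/(p - 2)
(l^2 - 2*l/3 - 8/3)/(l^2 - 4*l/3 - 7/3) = (-3*l^2 + 2*l + 8)/(-3*l^2 + 4*l + 7)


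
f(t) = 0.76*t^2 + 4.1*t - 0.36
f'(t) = 1.52*t + 4.1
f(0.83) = 3.57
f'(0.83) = 5.36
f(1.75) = 9.14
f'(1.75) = 6.76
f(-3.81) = -4.95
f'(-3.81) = -1.69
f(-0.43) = -1.98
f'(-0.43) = 3.45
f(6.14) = 53.47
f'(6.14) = 13.43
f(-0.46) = -2.09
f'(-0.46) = 3.40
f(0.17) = 0.36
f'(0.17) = 4.36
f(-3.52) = -5.38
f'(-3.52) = -1.25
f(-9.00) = 24.30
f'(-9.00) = -9.58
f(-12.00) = 59.88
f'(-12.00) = -14.14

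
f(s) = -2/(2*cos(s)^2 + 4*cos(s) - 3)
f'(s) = -2*(4*sin(s)*cos(s) + 4*sin(s))/(2*cos(s)^2 + 4*cos(s) - 3)^2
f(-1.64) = 0.61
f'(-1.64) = 0.70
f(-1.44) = 0.82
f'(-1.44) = 1.50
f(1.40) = 0.88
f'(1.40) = -1.80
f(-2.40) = 0.41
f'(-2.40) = 0.06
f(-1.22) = 1.44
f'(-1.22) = 5.23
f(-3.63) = 0.40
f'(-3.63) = -0.02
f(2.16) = 0.43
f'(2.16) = -0.14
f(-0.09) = -0.67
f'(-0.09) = 0.16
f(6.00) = -0.75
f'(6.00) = 0.61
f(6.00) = -0.75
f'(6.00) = 0.61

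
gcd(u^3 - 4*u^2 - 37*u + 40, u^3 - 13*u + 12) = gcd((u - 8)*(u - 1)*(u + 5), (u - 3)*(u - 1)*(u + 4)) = u - 1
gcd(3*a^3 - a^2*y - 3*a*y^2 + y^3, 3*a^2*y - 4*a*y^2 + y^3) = 3*a^2 - 4*a*y + y^2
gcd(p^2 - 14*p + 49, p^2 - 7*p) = p - 7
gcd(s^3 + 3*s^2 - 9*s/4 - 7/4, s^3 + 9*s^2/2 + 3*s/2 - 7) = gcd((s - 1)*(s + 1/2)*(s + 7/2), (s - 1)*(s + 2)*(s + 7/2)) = s^2 + 5*s/2 - 7/2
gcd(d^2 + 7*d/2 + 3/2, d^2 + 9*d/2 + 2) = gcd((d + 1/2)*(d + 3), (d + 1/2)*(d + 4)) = d + 1/2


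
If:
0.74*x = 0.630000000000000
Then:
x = 0.85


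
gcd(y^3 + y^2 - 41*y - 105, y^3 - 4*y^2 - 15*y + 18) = y + 3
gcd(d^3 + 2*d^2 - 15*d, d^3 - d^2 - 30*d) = d^2 + 5*d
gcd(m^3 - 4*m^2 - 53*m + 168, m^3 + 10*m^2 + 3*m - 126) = m^2 + 4*m - 21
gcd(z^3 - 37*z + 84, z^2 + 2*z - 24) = z - 4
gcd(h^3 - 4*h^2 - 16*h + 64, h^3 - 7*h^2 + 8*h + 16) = h^2 - 8*h + 16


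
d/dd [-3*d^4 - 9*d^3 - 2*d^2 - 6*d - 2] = -12*d^3 - 27*d^2 - 4*d - 6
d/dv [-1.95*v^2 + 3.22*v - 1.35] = 3.22 - 3.9*v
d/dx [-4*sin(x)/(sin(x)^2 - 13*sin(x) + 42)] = 4*(sin(x)^2 - 42)*cos(x)/((sin(x) - 7)^2*(sin(x) - 6)^2)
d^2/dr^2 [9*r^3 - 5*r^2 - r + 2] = 54*r - 10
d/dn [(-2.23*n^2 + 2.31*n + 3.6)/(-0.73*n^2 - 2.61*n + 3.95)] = (7.5066*n^2 - 12.361*n + 18.5205)/(0.5329*n^4 + 3.8106*n^3 + 1.0451*n^2 - 20.619*n + 15.6025)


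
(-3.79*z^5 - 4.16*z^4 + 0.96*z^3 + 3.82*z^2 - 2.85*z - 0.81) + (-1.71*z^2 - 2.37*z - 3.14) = -3.79*z^5 - 4.16*z^4 + 0.96*z^3 + 2.11*z^2 - 5.22*z - 3.95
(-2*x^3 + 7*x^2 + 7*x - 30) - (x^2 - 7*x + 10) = -2*x^3 + 6*x^2 + 14*x - 40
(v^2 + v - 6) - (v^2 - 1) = v - 5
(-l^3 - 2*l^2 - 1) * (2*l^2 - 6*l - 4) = -2*l^5 + 2*l^4 + 16*l^3 + 6*l^2 + 6*l + 4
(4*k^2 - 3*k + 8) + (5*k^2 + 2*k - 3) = 9*k^2 - k + 5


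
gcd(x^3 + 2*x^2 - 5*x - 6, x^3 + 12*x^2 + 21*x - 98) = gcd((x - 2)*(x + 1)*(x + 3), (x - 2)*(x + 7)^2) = x - 2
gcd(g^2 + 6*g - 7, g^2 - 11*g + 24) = 1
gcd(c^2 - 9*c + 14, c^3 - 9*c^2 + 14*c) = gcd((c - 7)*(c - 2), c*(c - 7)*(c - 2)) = c^2 - 9*c + 14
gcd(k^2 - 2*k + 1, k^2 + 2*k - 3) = k - 1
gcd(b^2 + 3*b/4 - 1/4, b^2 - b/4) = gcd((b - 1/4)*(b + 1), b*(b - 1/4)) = b - 1/4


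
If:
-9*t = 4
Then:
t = -4/9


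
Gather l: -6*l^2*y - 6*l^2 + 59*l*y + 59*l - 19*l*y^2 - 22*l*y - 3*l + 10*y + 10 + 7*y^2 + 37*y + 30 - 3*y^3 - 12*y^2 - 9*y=l^2*(-6*y - 6) + l*(-19*y^2 + 37*y + 56) - 3*y^3 - 5*y^2 + 38*y + 40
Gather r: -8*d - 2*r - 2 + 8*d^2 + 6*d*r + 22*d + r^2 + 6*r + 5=8*d^2 + 14*d + r^2 + r*(6*d + 4) + 3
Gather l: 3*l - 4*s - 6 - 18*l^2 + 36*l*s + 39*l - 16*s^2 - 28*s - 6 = -18*l^2 + l*(36*s + 42) - 16*s^2 - 32*s - 12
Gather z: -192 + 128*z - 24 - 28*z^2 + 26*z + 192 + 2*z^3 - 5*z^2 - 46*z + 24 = 2*z^3 - 33*z^2 + 108*z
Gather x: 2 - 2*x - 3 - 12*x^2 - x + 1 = -12*x^2 - 3*x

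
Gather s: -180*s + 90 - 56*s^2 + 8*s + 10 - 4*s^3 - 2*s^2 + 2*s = -4*s^3 - 58*s^2 - 170*s + 100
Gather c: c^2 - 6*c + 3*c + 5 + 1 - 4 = c^2 - 3*c + 2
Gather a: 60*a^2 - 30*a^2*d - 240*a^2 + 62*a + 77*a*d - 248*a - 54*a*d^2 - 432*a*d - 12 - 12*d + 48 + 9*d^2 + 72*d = a^2*(-30*d - 180) + a*(-54*d^2 - 355*d - 186) + 9*d^2 + 60*d + 36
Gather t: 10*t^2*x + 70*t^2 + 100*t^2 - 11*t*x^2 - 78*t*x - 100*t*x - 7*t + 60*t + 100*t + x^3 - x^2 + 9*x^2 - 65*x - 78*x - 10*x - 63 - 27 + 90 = t^2*(10*x + 170) + t*(-11*x^2 - 178*x + 153) + x^3 + 8*x^2 - 153*x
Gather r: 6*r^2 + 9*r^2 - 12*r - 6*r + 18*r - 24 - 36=15*r^2 - 60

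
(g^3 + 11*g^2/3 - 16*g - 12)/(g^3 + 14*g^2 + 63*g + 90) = (g^2 - 7*g/3 - 2)/(g^2 + 8*g + 15)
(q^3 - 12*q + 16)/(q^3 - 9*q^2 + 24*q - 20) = (q + 4)/(q - 5)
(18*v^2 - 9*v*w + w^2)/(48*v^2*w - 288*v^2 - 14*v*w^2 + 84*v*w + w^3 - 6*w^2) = (3*v - w)/(8*v*w - 48*v - w^2 + 6*w)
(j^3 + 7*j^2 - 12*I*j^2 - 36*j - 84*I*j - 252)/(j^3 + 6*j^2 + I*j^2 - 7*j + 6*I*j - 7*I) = (j^2 - 12*I*j - 36)/(j^2 + j*(-1 + I) - I)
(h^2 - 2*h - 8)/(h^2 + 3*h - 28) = (h + 2)/(h + 7)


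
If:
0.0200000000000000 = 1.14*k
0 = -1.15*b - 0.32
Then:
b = -0.28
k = 0.02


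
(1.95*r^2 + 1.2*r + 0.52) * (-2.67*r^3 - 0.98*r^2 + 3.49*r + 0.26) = -5.2065*r^5 - 5.115*r^4 + 4.2411*r^3 + 4.1854*r^2 + 2.1268*r + 0.1352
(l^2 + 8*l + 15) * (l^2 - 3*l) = l^4 + 5*l^3 - 9*l^2 - 45*l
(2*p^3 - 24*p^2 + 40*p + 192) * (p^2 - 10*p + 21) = 2*p^5 - 44*p^4 + 322*p^3 - 712*p^2 - 1080*p + 4032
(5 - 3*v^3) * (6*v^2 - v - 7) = -18*v^5 + 3*v^4 + 21*v^3 + 30*v^2 - 5*v - 35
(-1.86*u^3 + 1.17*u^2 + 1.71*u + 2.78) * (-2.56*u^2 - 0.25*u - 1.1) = 4.7616*u^5 - 2.5302*u^4 - 2.6241*u^3 - 8.8313*u^2 - 2.576*u - 3.058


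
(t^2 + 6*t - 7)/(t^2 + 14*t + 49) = (t - 1)/(t + 7)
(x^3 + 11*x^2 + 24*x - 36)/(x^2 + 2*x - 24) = (x^2 + 5*x - 6)/(x - 4)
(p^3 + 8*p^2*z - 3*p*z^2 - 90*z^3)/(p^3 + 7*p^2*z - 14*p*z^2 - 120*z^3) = (-p + 3*z)/(-p + 4*z)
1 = 1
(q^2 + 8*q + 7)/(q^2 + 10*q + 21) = (q + 1)/(q + 3)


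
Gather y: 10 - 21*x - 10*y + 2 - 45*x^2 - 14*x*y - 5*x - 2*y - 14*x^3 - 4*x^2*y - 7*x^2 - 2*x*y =-14*x^3 - 52*x^2 - 26*x + y*(-4*x^2 - 16*x - 12) + 12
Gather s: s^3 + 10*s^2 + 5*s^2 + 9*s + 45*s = s^3 + 15*s^2 + 54*s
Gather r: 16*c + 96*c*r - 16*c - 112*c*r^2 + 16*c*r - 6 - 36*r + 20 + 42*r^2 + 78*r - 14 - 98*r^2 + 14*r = r^2*(-112*c - 56) + r*(112*c + 56)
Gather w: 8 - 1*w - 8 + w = 0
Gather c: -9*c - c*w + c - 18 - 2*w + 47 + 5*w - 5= c*(-w - 8) + 3*w + 24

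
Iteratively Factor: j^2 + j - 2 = (j + 2)*(j - 1)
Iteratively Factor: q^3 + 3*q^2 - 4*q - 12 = (q - 2)*(q^2 + 5*q + 6) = (q - 2)*(q + 2)*(q + 3)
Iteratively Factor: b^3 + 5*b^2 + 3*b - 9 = (b + 3)*(b^2 + 2*b - 3) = (b + 3)^2*(b - 1)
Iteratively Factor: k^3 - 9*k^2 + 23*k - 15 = (k - 3)*(k^2 - 6*k + 5) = (k - 5)*(k - 3)*(k - 1)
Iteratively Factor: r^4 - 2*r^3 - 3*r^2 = (r + 1)*(r^3 - 3*r^2) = (r - 3)*(r + 1)*(r^2) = r*(r - 3)*(r + 1)*(r)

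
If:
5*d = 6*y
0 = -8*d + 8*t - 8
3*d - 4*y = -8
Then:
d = 24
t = 25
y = 20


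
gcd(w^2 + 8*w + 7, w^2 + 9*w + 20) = 1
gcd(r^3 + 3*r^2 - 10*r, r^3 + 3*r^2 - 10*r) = r^3 + 3*r^2 - 10*r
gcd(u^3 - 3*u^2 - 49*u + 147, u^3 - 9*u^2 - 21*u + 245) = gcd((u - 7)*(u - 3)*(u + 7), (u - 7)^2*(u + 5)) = u - 7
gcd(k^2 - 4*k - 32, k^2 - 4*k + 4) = 1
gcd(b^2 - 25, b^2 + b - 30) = b - 5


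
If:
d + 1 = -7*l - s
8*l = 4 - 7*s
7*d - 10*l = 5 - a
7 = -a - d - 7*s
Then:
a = -2459/130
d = 317/130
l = -89/130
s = 88/65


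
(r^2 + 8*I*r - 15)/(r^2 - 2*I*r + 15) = (r + 5*I)/(r - 5*I)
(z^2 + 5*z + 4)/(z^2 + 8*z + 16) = (z + 1)/(z + 4)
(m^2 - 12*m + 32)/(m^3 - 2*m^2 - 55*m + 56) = (m - 4)/(m^2 + 6*m - 7)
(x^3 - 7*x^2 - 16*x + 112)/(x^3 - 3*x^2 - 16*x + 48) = (x - 7)/(x - 3)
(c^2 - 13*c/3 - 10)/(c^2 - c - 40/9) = 3*(c - 6)/(3*c - 8)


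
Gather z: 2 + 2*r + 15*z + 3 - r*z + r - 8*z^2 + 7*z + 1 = 3*r - 8*z^2 + z*(22 - r) + 6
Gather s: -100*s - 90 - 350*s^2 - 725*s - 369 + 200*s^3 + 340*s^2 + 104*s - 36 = 200*s^3 - 10*s^2 - 721*s - 495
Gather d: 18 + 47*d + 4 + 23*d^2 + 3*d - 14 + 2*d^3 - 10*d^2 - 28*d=2*d^3 + 13*d^2 + 22*d + 8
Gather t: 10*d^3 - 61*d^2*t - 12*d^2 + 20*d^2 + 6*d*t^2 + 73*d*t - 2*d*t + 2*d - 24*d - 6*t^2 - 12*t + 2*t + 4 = 10*d^3 + 8*d^2 - 22*d + t^2*(6*d - 6) + t*(-61*d^2 + 71*d - 10) + 4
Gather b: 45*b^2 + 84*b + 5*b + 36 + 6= 45*b^2 + 89*b + 42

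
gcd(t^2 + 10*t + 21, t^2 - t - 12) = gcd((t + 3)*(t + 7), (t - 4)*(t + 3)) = t + 3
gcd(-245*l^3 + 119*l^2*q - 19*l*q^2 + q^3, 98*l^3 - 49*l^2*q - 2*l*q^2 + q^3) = -7*l + q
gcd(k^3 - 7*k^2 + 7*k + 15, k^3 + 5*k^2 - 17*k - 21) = k^2 - 2*k - 3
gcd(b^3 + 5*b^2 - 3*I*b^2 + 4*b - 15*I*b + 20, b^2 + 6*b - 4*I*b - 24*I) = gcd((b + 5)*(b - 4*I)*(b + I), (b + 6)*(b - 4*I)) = b - 4*I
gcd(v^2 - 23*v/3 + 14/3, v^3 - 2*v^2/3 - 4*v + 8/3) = v - 2/3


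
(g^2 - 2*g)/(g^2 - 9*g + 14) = g/(g - 7)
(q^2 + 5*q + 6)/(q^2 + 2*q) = (q + 3)/q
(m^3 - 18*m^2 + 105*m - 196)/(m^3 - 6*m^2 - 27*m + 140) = (m - 7)/(m + 5)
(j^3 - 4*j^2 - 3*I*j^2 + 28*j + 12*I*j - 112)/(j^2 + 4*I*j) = j - 4 - 7*I + 28*I/j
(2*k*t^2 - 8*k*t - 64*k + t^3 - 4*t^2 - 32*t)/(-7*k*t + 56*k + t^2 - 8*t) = (2*k*t + 8*k + t^2 + 4*t)/(-7*k + t)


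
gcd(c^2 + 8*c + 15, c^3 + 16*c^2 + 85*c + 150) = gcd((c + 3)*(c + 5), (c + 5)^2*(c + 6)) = c + 5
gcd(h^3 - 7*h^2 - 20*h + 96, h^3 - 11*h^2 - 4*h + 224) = h^2 - 4*h - 32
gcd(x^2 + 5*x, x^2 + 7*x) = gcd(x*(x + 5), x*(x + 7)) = x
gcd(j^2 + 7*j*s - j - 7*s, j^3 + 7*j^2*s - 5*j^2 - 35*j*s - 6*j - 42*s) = j + 7*s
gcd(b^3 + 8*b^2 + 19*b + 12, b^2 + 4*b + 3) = b^2 + 4*b + 3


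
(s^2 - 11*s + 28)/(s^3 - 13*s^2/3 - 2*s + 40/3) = 3*(s - 7)/(3*s^2 - s - 10)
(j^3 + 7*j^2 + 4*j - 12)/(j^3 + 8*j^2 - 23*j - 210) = (j^2 + j - 2)/(j^2 + 2*j - 35)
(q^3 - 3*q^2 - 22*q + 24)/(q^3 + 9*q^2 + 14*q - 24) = (q - 6)/(q + 6)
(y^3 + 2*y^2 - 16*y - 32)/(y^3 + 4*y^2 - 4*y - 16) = (y - 4)/(y - 2)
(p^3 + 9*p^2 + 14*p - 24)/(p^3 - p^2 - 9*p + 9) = (p^2 + 10*p + 24)/(p^2 - 9)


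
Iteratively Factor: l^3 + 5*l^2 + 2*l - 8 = (l + 4)*(l^2 + l - 2) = (l - 1)*(l + 4)*(l + 2)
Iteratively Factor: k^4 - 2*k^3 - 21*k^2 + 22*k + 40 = (k + 1)*(k^3 - 3*k^2 - 18*k + 40) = (k - 2)*(k + 1)*(k^2 - k - 20) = (k - 2)*(k + 1)*(k + 4)*(k - 5)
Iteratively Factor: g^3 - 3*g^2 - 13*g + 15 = (g + 3)*(g^2 - 6*g + 5) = (g - 1)*(g + 3)*(g - 5)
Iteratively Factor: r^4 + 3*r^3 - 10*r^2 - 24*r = (r + 4)*(r^3 - r^2 - 6*r) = (r + 2)*(r + 4)*(r^2 - 3*r) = r*(r + 2)*(r + 4)*(r - 3)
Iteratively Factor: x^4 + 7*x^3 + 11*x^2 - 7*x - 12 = (x + 4)*(x^3 + 3*x^2 - x - 3) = (x - 1)*(x + 4)*(x^2 + 4*x + 3) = (x - 1)*(x + 1)*(x + 4)*(x + 3)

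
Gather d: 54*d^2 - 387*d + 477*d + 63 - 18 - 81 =54*d^2 + 90*d - 36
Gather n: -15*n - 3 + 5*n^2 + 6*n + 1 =5*n^2 - 9*n - 2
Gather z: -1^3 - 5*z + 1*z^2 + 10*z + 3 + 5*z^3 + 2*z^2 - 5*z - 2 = 5*z^3 + 3*z^2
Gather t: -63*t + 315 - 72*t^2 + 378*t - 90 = -72*t^2 + 315*t + 225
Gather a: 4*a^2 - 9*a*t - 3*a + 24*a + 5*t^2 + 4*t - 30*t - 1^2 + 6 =4*a^2 + a*(21 - 9*t) + 5*t^2 - 26*t + 5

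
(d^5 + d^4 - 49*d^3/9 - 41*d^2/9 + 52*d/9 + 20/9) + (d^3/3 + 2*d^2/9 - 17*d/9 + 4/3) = d^5 + d^4 - 46*d^3/9 - 13*d^2/3 + 35*d/9 + 32/9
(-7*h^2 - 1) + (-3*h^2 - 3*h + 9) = -10*h^2 - 3*h + 8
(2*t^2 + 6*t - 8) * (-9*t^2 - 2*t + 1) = -18*t^4 - 58*t^3 + 62*t^2 + 22*t - 8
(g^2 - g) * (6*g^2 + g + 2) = 6*g^4 - 5*g^3 + g^2 - 2*g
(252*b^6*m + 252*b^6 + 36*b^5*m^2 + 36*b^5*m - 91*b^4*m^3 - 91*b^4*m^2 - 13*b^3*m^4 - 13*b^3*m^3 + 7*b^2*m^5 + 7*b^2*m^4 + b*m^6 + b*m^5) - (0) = 252*b^6*m + 252*b^6 + 36*b^5*m^2 + 36*b^5*m - 91*b^4*m^3 - 91*b^4*m^2 - 13*b^3*m^4 - 13*b^3*m^3 + 7*b^2*m^5 + 7*b^2*m^4 + b*m^6 + b*m^5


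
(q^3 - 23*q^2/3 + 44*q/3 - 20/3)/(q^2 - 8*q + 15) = (3*q^2 - 8*q + 4)/(3*(q - 3))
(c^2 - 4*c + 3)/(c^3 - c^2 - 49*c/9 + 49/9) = 9*(c - 3)/(9*c^2 - 49)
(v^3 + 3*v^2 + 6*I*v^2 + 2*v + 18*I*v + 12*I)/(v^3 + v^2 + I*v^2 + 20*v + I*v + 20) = (v^2 + v*(2 + 6*I) + 12*I)/(v^2 + I*v + 20)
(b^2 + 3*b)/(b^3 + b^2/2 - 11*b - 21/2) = 2*b/(2*b^2 - 5*b - 7)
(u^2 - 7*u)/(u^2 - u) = (u - 7)/(u - 1)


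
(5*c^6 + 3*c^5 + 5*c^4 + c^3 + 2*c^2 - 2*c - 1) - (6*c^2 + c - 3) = 5*c^6 + 3*c^5 + 5*c^4 + c^3 - 4*c^2 - 3*c + 2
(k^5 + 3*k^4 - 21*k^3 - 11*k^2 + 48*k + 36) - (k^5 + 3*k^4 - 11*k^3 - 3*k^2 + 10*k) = -10*k^3 - 8*k^2 + 38*k + 36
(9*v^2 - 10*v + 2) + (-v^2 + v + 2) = 8*v^2 - 9*v + 4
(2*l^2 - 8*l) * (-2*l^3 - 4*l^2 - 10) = -4*l^5 + 8*l^4 + 32*l^3 - 20*l^2 + 80*l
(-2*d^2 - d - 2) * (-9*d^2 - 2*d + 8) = 18*d^4 + 13*d^3 + 4*d^2 - 4*d - 16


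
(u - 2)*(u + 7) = u^2 + 5*u - 14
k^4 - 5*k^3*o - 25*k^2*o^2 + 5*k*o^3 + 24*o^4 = (k - 8*o)*(k - o)*(k + o)*(k + 3*o)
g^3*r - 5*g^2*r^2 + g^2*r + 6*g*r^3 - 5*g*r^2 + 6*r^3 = (g - 3*r)*(g - 2*r)*(g*r + r)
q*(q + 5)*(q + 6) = q^3 + 11*q^2 + 30*q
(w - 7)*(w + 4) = w^2 - 3*w - 28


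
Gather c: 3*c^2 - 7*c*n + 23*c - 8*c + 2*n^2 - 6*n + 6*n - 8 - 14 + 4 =3*c^2 + c*(15 - 7*n) + 2*n^2 - 18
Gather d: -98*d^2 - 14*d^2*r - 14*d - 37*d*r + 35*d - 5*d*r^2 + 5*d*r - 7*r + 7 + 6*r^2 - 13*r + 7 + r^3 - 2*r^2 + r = d^2*(-14*r - 98) + d*(-5*r^2 - 32*r + 21) + r^3 + 4*r^2 - 19*r + 14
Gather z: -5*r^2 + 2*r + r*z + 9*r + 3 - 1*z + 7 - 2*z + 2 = -5*r^2 + 11*r + z*(r - 3) + 12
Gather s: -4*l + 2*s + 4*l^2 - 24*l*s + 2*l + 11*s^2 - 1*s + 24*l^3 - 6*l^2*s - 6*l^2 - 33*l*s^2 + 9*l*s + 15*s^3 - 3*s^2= 24*l^3 - 2*l^2 - 2*l + 15*s^3 + s^2*(8 - 33*l) + s*(-6*l^2 - 15*l + 1)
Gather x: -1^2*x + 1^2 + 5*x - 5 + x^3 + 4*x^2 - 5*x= x^3 + 4*x^2 - x - 4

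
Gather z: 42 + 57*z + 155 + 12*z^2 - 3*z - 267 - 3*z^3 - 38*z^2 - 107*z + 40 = -3*z^3 - 26*z^2 - 53*z - 30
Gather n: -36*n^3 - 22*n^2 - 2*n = -36*n^3 - 22*n^2 - 2*n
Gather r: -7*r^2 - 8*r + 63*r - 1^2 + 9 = -7*r^2 + 55*r + 8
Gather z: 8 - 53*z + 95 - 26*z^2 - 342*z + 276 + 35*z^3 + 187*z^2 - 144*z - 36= 35*z^3 + 161*z^2 - 539*z + 343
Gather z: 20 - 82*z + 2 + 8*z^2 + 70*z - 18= 8*z^2 - 12*z + 4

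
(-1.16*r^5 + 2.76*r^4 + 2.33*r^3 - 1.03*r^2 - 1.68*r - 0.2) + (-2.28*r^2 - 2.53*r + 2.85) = -1.16*r^5 + 2.76*r^4 + 2.33*r^3 - 3.31*r^2 - 4.21*r + 2.65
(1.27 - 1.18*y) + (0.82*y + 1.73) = 3.0 - 0.36*y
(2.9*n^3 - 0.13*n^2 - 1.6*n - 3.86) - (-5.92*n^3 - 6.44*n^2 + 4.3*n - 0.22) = 8.82*n^3 + 6.31*n^2 - 5.9*n - 3.64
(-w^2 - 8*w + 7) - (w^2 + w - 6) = -2*w^2 - 9*w + 13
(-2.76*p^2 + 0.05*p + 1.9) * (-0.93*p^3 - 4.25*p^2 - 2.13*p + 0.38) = 2.5668*p^5 + 11.6835*p^4 + 3.8993*p^3 - 9.2303*p^2 - 4.028*p + 0.722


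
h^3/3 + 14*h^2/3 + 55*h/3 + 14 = (h/3 + 1/3)*(h + 6)*(h + 7)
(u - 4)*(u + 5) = u^2 + u - 20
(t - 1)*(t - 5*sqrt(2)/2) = t^2 - 5*sqrt(2)*t/2 - t + 5*sqrt(2)/2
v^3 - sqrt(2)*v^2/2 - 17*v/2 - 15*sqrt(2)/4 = (v - 5*sqrt(2)/2)*(v + sqrt(2)/2)*(v + 3*sqrt(2)/2)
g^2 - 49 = (g - 7)*(g + 7)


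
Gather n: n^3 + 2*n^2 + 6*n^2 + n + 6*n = n^3 + 8*n^2 + 7*n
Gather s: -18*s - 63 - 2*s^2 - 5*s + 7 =-2*s^2 - 23*s - 56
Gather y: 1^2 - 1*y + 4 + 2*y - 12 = y - 7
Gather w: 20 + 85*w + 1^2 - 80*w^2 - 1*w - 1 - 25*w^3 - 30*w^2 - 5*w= -25*w^3 - 110*w^2 + 79*w + 20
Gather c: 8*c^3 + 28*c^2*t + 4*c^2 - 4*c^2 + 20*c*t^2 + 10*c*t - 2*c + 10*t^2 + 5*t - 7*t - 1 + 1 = 8*c^3 + 28*c^2*t + c*(20*t^2 + 10*t - 2) + 10*t^2 - 2*t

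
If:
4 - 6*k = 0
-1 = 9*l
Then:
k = 2/3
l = -1/9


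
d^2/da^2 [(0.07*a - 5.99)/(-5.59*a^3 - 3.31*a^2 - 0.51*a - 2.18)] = (-13.124202*a^5 + 2238.34221*a^4 + 1772.183208*a^3 + 506.459988*a^2 - 374.271078*a - 83.173634)/(174.676879*a^9 + 310.293633*a^8 + 231.54339*a^7 + 297.246139*a^6 + 263.142642*a^5 + 111.525459*a^4 + 101.910747*a^3 + 48.892386*a^2 + 7.271172*a + 10.360232)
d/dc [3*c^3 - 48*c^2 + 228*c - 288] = 9*c^2 - 96*c + 228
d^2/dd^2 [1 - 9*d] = 0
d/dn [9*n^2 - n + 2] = 18*n - 1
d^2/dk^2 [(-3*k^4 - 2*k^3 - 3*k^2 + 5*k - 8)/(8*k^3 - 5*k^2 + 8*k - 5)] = 2*(-155*k^6 + 1344*k^5 - 4377*k^4 + 2287*k^3 - 921*k^2 - 525*k - 187)/(512*k^9 - 960*k^8 + 2136*k^7 - 3005*k^6 + 3336*k^5 - 3255*k^4 + 2312*k^3 - 1335*k^2 + 600*k - 125)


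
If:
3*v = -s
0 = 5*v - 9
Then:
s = -27/5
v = 9/5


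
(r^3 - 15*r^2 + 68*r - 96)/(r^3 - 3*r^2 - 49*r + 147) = (r^2 - 12*r + 32)/(r^2 - 49)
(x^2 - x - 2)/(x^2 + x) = (x - 2)/x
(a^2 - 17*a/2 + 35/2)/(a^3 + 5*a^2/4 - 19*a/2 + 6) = 2*(2*a^2 - 17*a + 35)/(4*a^3 + 5*a^2 - 38*a + 24)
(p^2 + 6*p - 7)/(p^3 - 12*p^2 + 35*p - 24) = (p + 7)/(p^2 - 11*p + 24)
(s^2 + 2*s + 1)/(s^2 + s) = (s + 1)/s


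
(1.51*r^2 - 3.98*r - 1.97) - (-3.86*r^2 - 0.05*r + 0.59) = 5.37*r^2 - 3.93*r - 2.56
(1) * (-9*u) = -9*u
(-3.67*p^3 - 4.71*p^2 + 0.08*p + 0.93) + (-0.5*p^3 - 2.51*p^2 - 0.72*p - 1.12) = -4.17*p^3 - 7.22*p^2 - 0.64*p - 0.19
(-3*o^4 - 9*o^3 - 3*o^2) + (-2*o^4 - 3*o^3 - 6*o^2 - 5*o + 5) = -5*o^4 - 12*o^3 - 9*o^2 - 5*o + 5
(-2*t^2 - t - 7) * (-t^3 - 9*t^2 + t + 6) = 2*t^5 + 19*t^4 + 14*t^3 + 50*t^2 - 13*t - 42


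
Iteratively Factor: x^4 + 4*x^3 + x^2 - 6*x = (x + 3)*(x^3 + x^2 - 2*x) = (x + 2)*(x + 3)*(x^2 - x) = (x - 1)*(x + 2)*(x + 3)*(x)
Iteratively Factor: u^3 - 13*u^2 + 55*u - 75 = (u - 3)*(u^2 - 10*u + 25) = (u - 5)*(u - 3)*(u - 5)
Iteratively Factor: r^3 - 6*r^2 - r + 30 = (r + 2)*(r^2 - 8*r + 15) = (r - 3)*(r + 2)*(r - 5)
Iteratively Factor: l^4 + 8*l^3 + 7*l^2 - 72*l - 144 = (l + 4)*(l^3 + 4*l^2 - 9*l - 36) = (l + 3)*(l + 4)*(l^2 + l - 12) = (l - 3)*(l + 3)*(l + 4)*(l + 4)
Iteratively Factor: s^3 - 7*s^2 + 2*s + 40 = (s + 2)*(s^2 - 9*s + 20) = (s - 5)*(s + 2)*(s - 4)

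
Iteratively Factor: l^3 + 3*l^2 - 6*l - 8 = (l - 2)*(l^2 + 5*l + 4) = (l - 2)*(l + 1)*(l + 4)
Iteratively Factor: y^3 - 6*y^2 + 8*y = (y - 4)*(y^2 - 2*y) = (y - 4)*(y - 2)*(y)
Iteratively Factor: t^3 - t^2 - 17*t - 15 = (t + 1)*(t^2 - 2*t - 15) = (t + 1)*(t + 3)*(t - 5)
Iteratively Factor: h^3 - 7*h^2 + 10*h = (h)*(h^2 - 7*h + 10) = h*(h - 5)*(h - 2)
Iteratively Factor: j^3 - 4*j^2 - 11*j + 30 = (j + 3)*(j^2 - 7*j + 10) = (j - 2)*(j + 3)*(j - 5)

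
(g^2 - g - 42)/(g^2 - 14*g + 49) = (g + 6)/(g - 7)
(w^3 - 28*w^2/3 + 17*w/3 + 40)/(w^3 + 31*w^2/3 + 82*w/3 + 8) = (3*w^3 - 28*w^2 + 17*w + 120)/(3*w^3 + 31*w^2 + 82*w + 24)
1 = 1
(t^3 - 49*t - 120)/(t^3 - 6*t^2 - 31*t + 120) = (t + 3)/(t - 3)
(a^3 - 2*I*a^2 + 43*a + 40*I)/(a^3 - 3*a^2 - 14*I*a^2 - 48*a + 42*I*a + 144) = (a^2 + 6*I*a - 5)/(a^2 + a*(-3 - 6*I) + 18*I)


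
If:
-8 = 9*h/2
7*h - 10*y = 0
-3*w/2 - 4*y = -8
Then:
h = -16/9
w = 1168/135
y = -56/45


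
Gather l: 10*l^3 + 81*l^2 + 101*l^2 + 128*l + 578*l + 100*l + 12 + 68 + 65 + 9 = 10*l^3 + 182*l^2 + 806*l + 154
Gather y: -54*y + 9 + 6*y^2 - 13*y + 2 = 6*y^2 - 67*y + 11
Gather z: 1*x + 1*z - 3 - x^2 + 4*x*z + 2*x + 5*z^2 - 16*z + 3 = -x^2 + 3*x + 5*z^2 + z*(4*x - 15)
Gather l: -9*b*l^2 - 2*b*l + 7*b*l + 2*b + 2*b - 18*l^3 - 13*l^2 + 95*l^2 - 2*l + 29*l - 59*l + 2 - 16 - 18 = 4*b - 18*l^3 + l^2*(82 - 9*b) + l*(5*b - 32) - 32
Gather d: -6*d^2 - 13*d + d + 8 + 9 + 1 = -6*d^2 - 12*d + 18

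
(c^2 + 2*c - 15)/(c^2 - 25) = (c - 3)/(c - 5)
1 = 1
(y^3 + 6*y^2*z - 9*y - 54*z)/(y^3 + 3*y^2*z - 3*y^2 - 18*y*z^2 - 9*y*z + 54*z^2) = (y + 3)/(y - 3*z)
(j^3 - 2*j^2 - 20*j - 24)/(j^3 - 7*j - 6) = (j^2 - 4*j - 12)/(j^2 - 2*j - 3)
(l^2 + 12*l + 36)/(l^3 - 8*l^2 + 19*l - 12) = (l^2 + 12*l + 36)/(l^3 - 8*l^2 + 19*l - 12)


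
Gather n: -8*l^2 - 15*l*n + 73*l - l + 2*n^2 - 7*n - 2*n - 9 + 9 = -8*l^2 + 72*l + 2*n^2 + n*(-15*l - 9)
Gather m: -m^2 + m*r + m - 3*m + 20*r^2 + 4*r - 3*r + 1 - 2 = -m^2 + m*(r - 2) + 20*r^2 + r - 1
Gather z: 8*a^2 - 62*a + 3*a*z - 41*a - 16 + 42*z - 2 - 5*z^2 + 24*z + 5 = 8*a^2 - 103*a - 5*z^2 + z*(3*a + 66) - 13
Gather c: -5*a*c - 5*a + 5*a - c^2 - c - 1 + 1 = -c^2 + c*(-5*a - 1)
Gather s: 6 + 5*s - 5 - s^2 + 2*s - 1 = -s^2 + 7*s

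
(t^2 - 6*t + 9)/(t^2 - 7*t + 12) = (t - 3)/(t - 4)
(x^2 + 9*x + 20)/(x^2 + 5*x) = (x + 4)/x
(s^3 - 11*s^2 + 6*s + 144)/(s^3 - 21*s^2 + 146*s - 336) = (s + 3)/(s - 7)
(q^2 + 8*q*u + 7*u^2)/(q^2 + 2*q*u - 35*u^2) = (q + u)/(q - 5*u)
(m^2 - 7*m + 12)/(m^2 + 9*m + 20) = (m^2 - 7*m + 12)/(m^2 + 9*m + 20)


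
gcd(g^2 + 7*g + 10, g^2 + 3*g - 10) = g + 5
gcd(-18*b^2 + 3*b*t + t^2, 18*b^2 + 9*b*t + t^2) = 6*b + t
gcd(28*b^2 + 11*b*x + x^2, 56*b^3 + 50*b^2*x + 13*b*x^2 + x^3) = 28*b^2 + 11*b*x + x^2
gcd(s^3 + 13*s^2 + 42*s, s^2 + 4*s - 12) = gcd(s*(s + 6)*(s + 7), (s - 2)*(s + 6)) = s + 6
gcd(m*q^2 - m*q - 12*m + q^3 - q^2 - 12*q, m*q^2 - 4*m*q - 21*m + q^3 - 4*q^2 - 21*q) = m*q + 3*m + q^2 + 3*q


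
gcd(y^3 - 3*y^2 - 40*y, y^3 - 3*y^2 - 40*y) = y^3 - 3*y^2 - 40*y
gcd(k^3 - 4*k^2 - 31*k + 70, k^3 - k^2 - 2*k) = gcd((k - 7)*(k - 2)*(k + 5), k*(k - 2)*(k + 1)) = k - 2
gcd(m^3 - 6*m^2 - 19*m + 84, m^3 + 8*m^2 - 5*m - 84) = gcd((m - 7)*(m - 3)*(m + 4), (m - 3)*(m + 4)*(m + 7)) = m^2 + m - 12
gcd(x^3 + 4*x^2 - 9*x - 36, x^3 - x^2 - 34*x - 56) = x + 4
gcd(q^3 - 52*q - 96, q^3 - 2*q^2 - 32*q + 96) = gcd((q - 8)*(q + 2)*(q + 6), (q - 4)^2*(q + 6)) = q + 6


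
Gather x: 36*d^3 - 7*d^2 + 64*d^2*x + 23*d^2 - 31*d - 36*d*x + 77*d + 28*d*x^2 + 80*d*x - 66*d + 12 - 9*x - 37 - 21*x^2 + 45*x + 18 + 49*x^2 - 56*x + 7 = 36*d^3 + 16*d^2 - 20*d + x^2*(28*d + 28) + x*(64*d^2 + 44*d - 20)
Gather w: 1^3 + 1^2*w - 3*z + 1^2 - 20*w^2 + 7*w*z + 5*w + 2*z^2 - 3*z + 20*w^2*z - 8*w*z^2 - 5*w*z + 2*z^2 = w^2*(20*z - 20) + w*(-8*z^2 + 2*z + 6) + 4*z^2 - 6*z + 2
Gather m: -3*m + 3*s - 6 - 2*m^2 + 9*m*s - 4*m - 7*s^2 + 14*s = -2*m^2 + m*(9*s - 7) - 7*s^2 + 17*s - 6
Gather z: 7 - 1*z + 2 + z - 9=0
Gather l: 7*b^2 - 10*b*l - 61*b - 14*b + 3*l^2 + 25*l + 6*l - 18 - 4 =7*b^2 - 75*b + 3*l^2 + l*(31 - 10*b) - 22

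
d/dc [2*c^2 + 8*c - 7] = 4*c + 8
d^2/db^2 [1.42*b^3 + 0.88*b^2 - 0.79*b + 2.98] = 8.52*b + 1.76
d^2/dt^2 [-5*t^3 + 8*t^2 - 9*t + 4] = 16 - 30*t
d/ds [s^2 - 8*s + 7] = 2*s - 8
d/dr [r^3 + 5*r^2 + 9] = r*(3*r + 10)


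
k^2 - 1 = (k - 1)*(k + 1)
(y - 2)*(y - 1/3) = y^2 - 7*y/3 + 2/3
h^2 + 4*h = h*(h + 4)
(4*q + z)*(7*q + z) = 28*q^2 + 11*q*z + z^2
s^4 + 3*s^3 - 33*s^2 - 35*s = s*(s - 5)*(s + 1)*(s + 7)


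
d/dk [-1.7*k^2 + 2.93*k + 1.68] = 2.93 - 3.4*k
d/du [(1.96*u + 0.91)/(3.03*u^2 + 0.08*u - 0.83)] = (5.9388*u^2 + 0.1568*u - (1.96*u + 0.91)*(6.06*u + 0.08) - 1.6268)/(3.03*u^2 + 0.08*u - 0.83)^2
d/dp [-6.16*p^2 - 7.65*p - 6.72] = -12.32*p - 7.65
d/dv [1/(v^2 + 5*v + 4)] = (-2*v - 5)/(v^2 + 5*v + 4)^2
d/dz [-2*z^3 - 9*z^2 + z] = -6*z^2 - 18*z + 1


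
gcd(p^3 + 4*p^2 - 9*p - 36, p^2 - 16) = p + 4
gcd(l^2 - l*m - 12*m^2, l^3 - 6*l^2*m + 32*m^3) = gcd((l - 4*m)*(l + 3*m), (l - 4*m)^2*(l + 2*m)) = l - 4*m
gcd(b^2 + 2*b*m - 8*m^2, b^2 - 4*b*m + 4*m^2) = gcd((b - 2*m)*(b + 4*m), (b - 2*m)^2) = b - 2*m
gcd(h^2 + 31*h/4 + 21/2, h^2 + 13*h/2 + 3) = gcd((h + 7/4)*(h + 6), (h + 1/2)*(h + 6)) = h + 6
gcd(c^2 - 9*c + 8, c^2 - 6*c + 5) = c - 1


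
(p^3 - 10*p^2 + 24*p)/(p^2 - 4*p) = p - 6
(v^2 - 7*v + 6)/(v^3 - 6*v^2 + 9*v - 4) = (v - 6)/(v^2 - 5*v + 4)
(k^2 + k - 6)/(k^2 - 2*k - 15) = (k - 2)/(k - 5)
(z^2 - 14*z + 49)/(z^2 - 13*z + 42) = (z - 7)/(z - 6)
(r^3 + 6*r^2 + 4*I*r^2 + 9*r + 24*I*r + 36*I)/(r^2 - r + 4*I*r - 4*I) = (r^2 + 6*r + 9)/(r - 1)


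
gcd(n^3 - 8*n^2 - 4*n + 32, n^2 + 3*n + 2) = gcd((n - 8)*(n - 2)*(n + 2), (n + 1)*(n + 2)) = n + 2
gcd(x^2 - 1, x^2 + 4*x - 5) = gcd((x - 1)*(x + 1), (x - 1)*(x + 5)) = x - 1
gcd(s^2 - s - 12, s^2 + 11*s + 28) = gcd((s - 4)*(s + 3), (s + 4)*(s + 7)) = 1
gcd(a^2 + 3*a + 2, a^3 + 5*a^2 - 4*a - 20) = a + 2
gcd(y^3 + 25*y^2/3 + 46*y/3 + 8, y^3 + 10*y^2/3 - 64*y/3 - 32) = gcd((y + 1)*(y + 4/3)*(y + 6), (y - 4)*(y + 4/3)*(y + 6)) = y^2 + 22*y/3 + 8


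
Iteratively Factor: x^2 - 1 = (x - 1)*(x + 1)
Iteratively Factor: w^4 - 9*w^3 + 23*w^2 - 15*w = (w)*(w^3 - 9*w^2 + 23*w - 15) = w*(w - 3)*(w^2 - 6*w + 5) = w*(w - 3)*(w - 1)*(w - 5)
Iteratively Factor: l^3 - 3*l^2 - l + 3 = (l + 1)*(l^2 - 4*l + 3) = (l - 3)*(l + 1)*(l - 1)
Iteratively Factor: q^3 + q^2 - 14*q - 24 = (q + 2)*(q^2 - q - 12) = (q + 2)*(q + 3)*(q - 4)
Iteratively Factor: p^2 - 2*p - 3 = (p + 1)*(p - 3)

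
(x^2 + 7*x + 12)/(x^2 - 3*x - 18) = (x + 4)/(x - 6)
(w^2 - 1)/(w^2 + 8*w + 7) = (w - 1)/(w + 7)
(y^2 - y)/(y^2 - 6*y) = (y - 1)/(y - 6)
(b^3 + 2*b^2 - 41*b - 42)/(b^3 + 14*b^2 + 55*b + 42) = (b - 6)/(b + 6)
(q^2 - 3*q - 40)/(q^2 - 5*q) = (q^2 - 3*q - 40)/(q*(q - 5))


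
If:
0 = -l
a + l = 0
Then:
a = 0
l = 0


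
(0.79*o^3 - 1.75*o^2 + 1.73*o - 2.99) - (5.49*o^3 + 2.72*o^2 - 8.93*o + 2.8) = -4.7*o^3 - 4.47*o^2 + 10.66*o - 5.79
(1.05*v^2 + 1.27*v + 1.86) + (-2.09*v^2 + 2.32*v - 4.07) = -1.04*v^2 + 3.59*v - 2.21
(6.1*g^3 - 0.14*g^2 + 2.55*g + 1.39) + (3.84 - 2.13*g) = 6.1*g^3 - 0.14*g^2 + 0.42*g + 5.23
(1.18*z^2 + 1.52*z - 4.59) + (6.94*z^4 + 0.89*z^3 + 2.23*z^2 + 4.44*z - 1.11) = 6.94*z^4 + 0.89*z^3 + 3.41*z^2 + 5.96*z - 5.7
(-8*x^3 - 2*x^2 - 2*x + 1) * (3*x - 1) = -24*x^4 + 2*x^3 - 4*x^2 + 5*x - 1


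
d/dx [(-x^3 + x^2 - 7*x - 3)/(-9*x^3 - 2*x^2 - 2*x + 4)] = (11*x^4 - 122*x^3 - 109*x^2 - 4*x - 34)/(81*x^6 + 36*x^5 + 40*x^4 - 64*x^3 - 12*x^2 - 16*x + 16)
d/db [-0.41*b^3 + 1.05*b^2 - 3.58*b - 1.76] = -1.23*b^2 + 2.1*b - 3.58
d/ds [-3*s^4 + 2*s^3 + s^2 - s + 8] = -12*s^3 + 6*s^2 + 2*s - 1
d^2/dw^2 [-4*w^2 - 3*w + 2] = -8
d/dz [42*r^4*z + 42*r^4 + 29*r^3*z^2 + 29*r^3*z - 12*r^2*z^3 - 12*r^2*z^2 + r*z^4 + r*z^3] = r*(42*r^3 + 58*r^2*z + 29*r^2 - 36*r*z^2 - 24*r*z + 4*z^3 + 3*z^2)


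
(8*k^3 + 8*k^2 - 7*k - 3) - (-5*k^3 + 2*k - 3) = 13*k^3 + 8*k^2 - 9*k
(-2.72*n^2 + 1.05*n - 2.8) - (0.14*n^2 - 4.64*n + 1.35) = -2.86*n^2 + 5.69*n - 4.15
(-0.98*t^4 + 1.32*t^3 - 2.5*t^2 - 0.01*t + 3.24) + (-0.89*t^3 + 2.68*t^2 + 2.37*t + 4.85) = -0.98*t^4 + 0.43*t^3 + 0.18*t^2 + 2.36*t + 8.09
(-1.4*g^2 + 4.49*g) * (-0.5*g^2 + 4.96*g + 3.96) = 0.7*g^4 - 9.189*g^3 + 16.7264*g^2 + 17.7804*g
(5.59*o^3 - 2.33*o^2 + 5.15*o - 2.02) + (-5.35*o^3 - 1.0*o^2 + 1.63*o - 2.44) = 0.24*o^3 - 3.33*o^2 + 6.78*o - 4.46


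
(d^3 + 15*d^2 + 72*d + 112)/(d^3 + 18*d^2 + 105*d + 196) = (d + 4)/(d + 7)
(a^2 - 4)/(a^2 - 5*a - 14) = (a - 2)/(a - 7)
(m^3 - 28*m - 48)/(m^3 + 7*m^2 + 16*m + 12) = (m^2 - 2*m - 24)/(m^2 + 5*m + 6)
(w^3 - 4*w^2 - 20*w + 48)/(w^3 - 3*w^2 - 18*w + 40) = (w - 6)/(w - 5)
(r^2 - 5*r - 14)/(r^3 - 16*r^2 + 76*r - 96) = (r^2 - 5*r - 14)/(r^3 - 16*r^2 + 76*r - 96)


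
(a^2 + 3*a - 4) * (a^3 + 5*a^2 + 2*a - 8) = a^5 + 8*a^4 + 13*a^3 - 22*a^2 - 32*a + 32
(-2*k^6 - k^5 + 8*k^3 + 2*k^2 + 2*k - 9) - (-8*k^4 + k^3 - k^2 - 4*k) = -2*k^6 - k^5 + 8*k^4 + 7*k^3 + 3*k^2 + 6*k - 9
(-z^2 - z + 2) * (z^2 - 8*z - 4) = -z^4 + 7*z^3 + 14*z^2 - 12*z - 8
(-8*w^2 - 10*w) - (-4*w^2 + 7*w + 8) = -4*w^2 - 17*w - 8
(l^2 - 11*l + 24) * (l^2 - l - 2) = l^4 - 12*l^3 + 33*l^2 - 2*l - 48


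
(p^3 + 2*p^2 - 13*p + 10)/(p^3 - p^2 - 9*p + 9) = (p^2 + 3*p - 10)/(p^2 - 9)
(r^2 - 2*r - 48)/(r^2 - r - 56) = (r + 6)/(r + 7)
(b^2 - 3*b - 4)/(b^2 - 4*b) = (b + 1)/b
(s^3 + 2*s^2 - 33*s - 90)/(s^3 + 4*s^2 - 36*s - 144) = (s^2 + 8*s + 15)/(s^2 + 10*s + 24)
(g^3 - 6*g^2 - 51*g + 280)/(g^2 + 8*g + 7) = (g^2 - 13*g + 40)/(g + 1)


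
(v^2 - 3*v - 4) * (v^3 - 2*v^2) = v^5 - 5*v^4 + 2*v^3 + 8*v^2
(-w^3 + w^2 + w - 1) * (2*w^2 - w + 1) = -2*w^5 + 3*w^4 - 2*w^2 + 2*w - 1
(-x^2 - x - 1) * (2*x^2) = -2*x^4 - 2*x^3 - 2*x^2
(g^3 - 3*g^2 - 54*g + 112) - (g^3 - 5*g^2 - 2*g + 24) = 2*g^2 - 52*g + 88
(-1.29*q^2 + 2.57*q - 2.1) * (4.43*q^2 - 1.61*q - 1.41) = -5.7147*q^4 + 13.462*q^3 - 11.6218*q^2 - 0.242699999999999*q + 2.961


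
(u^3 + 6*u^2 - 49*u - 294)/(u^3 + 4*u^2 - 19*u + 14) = (u^2 - u - 42)/(u^2 - 3*u + 2)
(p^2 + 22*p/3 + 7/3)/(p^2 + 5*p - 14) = (p + 1/3)/(p - 2)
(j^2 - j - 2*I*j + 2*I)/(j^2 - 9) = (j^2 - j - 2*I*j + 2*I)/(j^2 - 9)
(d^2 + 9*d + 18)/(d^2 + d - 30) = (d + 3)/(d - 5)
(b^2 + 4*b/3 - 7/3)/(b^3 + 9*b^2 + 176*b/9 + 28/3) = 3*(b - 1)/(3*b^2 + 20*b + 12)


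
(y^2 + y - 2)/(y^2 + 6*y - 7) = (y + 2)/(y + 7)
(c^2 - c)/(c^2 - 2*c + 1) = c/(c - 1)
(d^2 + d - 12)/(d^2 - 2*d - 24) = (d - 3)/(d - 6)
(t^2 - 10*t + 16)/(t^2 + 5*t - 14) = (t - 8)/(t + 7)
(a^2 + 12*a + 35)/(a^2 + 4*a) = (a^2 + 12*a + 35)/(a*(a + 4))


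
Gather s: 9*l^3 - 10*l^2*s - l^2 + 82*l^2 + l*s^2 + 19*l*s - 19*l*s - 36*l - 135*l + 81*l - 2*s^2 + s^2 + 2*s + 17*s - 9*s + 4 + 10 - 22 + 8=9*l^3 + 81*l^2 - 90*l + s^2*(l - 1) + s*(10 - 10*l^2)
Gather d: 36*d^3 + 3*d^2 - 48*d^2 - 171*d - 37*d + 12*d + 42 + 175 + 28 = 36*d^3 - 45*d^2 - 196*d + 245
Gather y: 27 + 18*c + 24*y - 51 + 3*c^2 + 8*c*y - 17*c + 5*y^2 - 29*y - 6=3*c^2 + c + 5*y^2 + y*(8*c - 5) - 30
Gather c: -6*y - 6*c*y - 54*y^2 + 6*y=-6*c*y - 54*y^2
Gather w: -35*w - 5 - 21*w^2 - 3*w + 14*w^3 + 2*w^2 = 14*w^3 - 19*w^2 - 38*w - 5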